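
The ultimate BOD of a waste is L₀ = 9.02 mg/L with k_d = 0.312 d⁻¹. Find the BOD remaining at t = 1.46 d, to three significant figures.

L_t = L₀ e^(−k_d t) = 9.02 × e^(−0.312×1.46) = 9.02 × 0.6341 = 5.720 mg/L.

L ≈ 5.72 mg/L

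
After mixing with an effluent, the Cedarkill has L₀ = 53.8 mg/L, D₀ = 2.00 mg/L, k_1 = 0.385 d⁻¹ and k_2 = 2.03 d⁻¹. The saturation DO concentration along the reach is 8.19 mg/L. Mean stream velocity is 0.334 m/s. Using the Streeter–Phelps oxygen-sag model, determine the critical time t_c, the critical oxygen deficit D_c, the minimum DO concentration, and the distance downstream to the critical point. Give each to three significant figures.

At the critical point dD/dt = 0, so k_1 L₀ e^(−k_1 t) = k_2 D. Substituting D(t) from the Streeter–Phelps equation and solving for t gives
t_c = ln[(k_2/k_1)(1 − D₀(k_2−k_1)/(k_1 L₀))] / (k_2−k_1).
Here k_2−k_1 = 1.645 d⁻¹ and 1 − D₀(k_2−k_1)/(k_1 L₀) = 1 − 2.00×1.645/(0.385×53.8) = 0.8412, so
t_c = ln(5.273 × 0.8412) / 1.645 = 1.490 / 1.645 = 0.9055 d.
D_c = (k_1/k_2) L₀ e^(−k_1 t_c) = (0.385/2.03) × 53.8 × e^(−0.385×0.9055) = 0.1897 × 53.8 × 0.7057 = 7.200 mg/L.
Minimum DO = C_s − D_c = 8.19 − 7.200 = 0.9899 mg/L.
x_c = v t_c = 0.334 m/s × 0.9055 d × 86400 s/d = 26130 m ≈ 26.1 km.

t_c ≈ 0.906 d; D_c ≈ 7.20 mg/L; min DO ≈ 0.990 mg/L; x_c ≈ 26.1 km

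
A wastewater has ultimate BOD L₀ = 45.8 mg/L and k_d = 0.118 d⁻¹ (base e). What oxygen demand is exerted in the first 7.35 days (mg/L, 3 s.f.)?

y ≈ 26.6 mg/L

y_t = L₀(1 − e^(−k_d t)) = 45.8 × (1 − e^(−0.118×7.35))
= 45.8 × (1 − 0.4201) = 45.8 × 0.5799 = 26.56 mg/L.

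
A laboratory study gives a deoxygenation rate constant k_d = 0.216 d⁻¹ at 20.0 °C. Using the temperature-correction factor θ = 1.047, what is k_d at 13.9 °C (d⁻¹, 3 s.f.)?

k_d ≈ 0.163 d⁻¹

k_d(T₂) = k_d(T₁) · θ^(T₂−T₁) = 0.216 × 1.047^(13.9−20.0)
= 0.216 × 1.047^-6.10 = 0.216 × 0.7557 = 0.1632 d⁻¹.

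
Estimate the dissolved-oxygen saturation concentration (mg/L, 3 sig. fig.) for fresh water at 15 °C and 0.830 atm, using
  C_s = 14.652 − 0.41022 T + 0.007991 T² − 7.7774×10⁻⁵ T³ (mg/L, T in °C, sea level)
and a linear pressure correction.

At sea level: C_s = 14.652 − 0.41022×15 + 0.007991×15² − 7.7774×10⁻⁵×15³ = 10.03 mg/L.
Pressure correction: C_s' = 10.03 × 0.830 = 8.328 mg/L.

C_s ≈ 8.33 mg/L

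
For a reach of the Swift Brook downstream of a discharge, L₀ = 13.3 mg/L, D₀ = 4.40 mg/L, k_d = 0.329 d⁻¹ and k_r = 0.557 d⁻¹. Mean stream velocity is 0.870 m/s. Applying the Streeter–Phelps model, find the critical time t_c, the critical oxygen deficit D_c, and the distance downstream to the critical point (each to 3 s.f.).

t_c ≈ 1.17 d; D_c ≈ 5.35 mg/L; x_c ≈ 87.7 km

t_c = [1/(k_r−k_d)] ln[(k_r/k_d)(1 − D₀(k_r−k_d)/(k_d L₀))]
= [1/(0.557−0.329)] ln[(0.557/0.329)(1 − 4.40×0.2280/(0.329×13.3))]
= (1/0.2280) ln[1.693 × 0.7707] = 4.386 × ln(1.305) = 4.386 × 0.2661 = 1.167 d.
L(t_c) = L₀ e^(−k_d t_c) = 13.3 × 0.6812 = 9.059 mg/L, and at the critical point k_r D_c = k_d L, so D_c = (0.329/0.557) × 9.059 = 5.351 mg/L.
x_c = v t_c = 0.870 m/s × 1.167 d × 86400 s/d = 87730 m ≈ 87.7 km.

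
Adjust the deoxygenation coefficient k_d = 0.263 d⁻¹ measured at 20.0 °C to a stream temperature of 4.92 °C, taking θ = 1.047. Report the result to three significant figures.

k_d ≈ 0.132 d⁻¹

k_d(T₂) = k_d(T₁) · θ^(T₂−T₁) = 0.263 × 1.047^(4.92−20.0)
= 0.263 × 1.047^-15.1 = 0.263 × 0.5003 = 0.1316 d⁻¹.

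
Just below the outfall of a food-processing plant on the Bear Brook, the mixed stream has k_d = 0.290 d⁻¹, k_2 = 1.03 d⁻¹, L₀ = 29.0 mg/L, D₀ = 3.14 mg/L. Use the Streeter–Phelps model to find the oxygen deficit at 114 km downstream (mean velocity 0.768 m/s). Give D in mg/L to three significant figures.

D ≈ 5.50 mg/L

Travel time t = x/v = 114 km / (0.768 m/s) = 114000 m / 0.768 m/s = 148400 s = 1.718 d.
k_d L₀/(k_2−k_d) = 0.290×29.0/(1.03−0.290) = 8.410/0.7400 = 11.36 mg/L.
e^(−k_d t) = e^(−0.290×1.718) = 0.6076; e^(−k_2 t) = e^(−1.03×1.718) = 0.1704.
D = 11.36 × (0.6076 − 0.1704) + 3.14 × 0.1704 = 4.969 + 0.5351 = 5.504 mg/L.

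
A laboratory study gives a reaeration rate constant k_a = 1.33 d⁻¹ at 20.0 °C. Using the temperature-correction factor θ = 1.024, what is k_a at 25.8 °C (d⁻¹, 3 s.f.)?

k_a ≈ 1.53 d⁻¹

k_a(T₂) = k_a(T₁) · θ^(T₂−T₁) = 1.33 × 1.024^(25.8−20.0)
= 1.33 × 1.024^5.80 = 1.33 × 1.147 = 1.526 d⁻¹.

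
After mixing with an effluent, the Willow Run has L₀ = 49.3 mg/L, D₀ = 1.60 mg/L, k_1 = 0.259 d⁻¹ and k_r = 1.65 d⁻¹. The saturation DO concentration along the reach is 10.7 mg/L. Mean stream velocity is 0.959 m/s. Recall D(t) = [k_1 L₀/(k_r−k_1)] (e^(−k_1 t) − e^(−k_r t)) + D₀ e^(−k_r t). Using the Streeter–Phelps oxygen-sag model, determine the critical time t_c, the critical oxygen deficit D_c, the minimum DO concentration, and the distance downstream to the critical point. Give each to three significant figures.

t_c = [1/(k_r−k_1)] ln[(k_r/k_1)(1 − D₀(k_r−k_1)/(k_1 L₀))]
= [1/(1.65−0.259)] ln[(1.65/0.259)(1 − 1.60×1.391/(0.259×49.3))]
= (1/1.391) ln[6.371 × 0.8257] = 0.7189 × ln(5.260) = 0.7189 × 1.660 = 1.194 d.
D_c = (k_1/k_r) L₀ e^(−k_1 t_c) = (0.259/1.65) × 49.3 × e^(−0.259×1.194) = 0.1570 × 49.3 × 0.7341 = 5.681 mg/L.
Minimum DO = C_s − D_c = 10.7 − 5.681 = 5.019 mg/L.
x_c = v t_c = 0.959 m/s × 1.194 d × 86400 s/d = 98890 m ≈ 98.9 km.

t_c ≈ 1.19 d; D_c ≈ 5.68 mg/L; min DO ≈ 5.02 mg/L; x_c ≈ 98.9 km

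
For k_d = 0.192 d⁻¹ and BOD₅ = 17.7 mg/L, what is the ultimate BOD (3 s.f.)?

BOD₅ = L₀(1 − e^(−5k_d)) ⇒ L₀ = BOD₅ / (1 − e^(−5×0.192))
= 17.7 / (1 − 0.3829) = 17.7 / 0.6171 = 28.68 mg/L.

L₀ ≈ 28.7 mg/L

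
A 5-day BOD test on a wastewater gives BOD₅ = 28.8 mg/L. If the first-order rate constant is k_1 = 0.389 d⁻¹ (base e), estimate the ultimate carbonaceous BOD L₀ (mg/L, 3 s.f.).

L₀ ≈ 33.6 mg/L

BOD₅ = L₀(1 − e^(−5k_1)) ⇒ L₀ = BOD₅ / (1 − e^(−5×0.389))
= 28.8 / (1 − 0.1430) = 28.8 / 0.8570 = 33.61 mg/L.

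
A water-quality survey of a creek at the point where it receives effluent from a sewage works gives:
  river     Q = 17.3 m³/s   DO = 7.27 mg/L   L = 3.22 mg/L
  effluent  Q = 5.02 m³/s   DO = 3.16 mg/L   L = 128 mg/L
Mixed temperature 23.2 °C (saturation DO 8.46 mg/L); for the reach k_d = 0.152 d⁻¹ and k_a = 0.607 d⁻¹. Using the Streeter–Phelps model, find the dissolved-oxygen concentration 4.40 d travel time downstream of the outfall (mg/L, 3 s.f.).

DO ≈ 3.68 mg/L

Mixed DO = (17.3×7.27 + 5.02×3.16)/(17.3+5.02) = 141.6/22.32 = 6.346 mg/L.
Mixed L₀ = (17.3×3.22 + 5.02×128)/(22.32) = 698.3/22.32 = 31.28 mg/L.
Initial deficit D₀ = C_s − DO₀ = 8.46 − 6.346 = 2.114 mg/L.
D(4.40) = [0.152×31.28/(0.607−0.152)](e^(−0.152×4.40) − e^(−0.607×4.40)) + 2.114 e^(−0.607×4.40)
= 10.45 × (0.5123 − 0.06920) + 2.114 × 0.06920 = 4.777 mg/L.
DO = 8.46 − 4.777 = 3.683 mg/L.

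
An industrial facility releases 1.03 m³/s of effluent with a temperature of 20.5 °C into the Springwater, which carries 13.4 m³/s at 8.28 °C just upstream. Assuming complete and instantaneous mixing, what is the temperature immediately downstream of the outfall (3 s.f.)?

Flow-weighted mixing: C = (Q_r C_r + Q_w C_w)/(Q_r + Q_w)
= (13.4×8.28 + 1.03×20.5)/(13.4 + 1.03) = 132.1/14.43 = 9.152 °C.

9.15 °C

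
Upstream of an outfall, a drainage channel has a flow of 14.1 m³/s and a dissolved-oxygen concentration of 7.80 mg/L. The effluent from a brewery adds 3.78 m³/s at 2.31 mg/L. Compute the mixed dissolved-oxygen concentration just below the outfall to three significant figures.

6.64 mg/L

Flow-weighted mixing: C = (Q_r C_r + Q_w C_w)/(Q_r + Q_w)
= (14.1×7.80 + 3.78×2.31)/(14.1 + 3.78) = 118.7/17.88 = 6.639 mg/L.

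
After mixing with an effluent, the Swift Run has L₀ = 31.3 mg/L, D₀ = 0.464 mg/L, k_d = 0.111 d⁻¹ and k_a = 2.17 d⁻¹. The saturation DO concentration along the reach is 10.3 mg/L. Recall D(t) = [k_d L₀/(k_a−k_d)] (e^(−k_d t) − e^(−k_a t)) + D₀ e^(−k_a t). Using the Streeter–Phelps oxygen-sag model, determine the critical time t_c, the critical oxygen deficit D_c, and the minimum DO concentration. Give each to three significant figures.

t_c ≈ 1.29 d; D_c ≈ 1.39 mg/L; min DO ≈ 8.91 mg/L

t_c = [1/(k_a−k_d)] ln[(k_a/k_d)(1 − D₀(k_a−k_d)/(k_d L₀))]
= [1/(2.17−0.111)] ln[(2.17/0.111)(1 − 0.464×2.059/(0.111×31.3))]
= (1/2.059) ln[19.55 × 0.7250] = 0.4857 × ln(14.17) = 0.4857 × 2.651 = 1.288 d.
D_c = (k_d/k_a) L₀ e^(−k_d t_c) = (0.111/2.17) × 31.3 × e^(−0.111×1.288) = 0.05115 × 31.3 × 0.8668 = 1.388 mg/L.
Minimum DO = C_s − D_c = 10.3 − 1.388 = 8.912 mg/L.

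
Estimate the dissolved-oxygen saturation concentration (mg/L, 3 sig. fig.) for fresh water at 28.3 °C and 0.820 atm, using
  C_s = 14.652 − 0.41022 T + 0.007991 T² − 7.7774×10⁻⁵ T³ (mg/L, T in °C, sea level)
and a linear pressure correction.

At sea level: C_s = 14.652 − 0.41022×28.3 + 0.007991×28.3² − 7.7774×10⁻⁵×28.3³ = 7.680 mg/L.
Pressure correction: C_s' = 7.680 × 0.820 = 6.298 mg/L.

C_s ≈ 6.30 mg/L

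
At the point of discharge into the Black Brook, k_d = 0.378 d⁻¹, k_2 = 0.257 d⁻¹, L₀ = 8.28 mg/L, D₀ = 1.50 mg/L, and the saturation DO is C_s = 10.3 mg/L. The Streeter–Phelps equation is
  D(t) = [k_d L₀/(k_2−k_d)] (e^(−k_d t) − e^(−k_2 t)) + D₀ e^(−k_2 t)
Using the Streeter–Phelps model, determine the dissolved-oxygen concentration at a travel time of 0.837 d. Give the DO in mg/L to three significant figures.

k_d L₀/(k_2−k_d) = 0.378×8.28/(0.257−0.378) = 3.130/-0.1210 = -25.87 mg/L.
e^(−k_d t) = e^(−0.378×0.8370) = 0.7288; e^(−k_2 t) = e^(−0.257×0.8370) = 0.8065.
D = -25.87 × (0.7288 − 0.8065) + 1.50 × 0.8065 = 2.009 + 1.210 = 3.219 mg/L.
DO = C_s − D = 10.3 − 3.219 = 7.081 mg/L.

DO ≈ 7.08 mg/L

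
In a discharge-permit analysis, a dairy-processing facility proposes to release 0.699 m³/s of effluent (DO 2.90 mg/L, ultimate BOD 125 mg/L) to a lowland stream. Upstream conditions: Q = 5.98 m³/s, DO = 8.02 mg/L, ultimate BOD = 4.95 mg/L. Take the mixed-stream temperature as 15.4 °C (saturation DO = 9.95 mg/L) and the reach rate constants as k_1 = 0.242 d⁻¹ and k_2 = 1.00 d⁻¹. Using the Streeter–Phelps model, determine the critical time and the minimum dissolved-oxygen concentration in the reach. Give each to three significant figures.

t_c ≈ 1.10 d; minimum DO ≈ 6.71 mg/L

Mixed DO = (5.98×8.02 + 0.699×2.90)/(5.98+0.699) = 49.99/6.679 = 7.484 mg/L.
Mixed L₀ = (5.98×4.95 + 0.699×125)/(6.679) = 117.0/6.679 = 17.51 mg/L.
Initial deficit D₀ = C_s − DO₀ = 9.95 − 7.484 = 2.466 mg/L.
t_c = (1/0.7580) ln[(1.00/0.242)(1 − 2.466×0.7580/(0.242×17.51))] = 1.319 × ln(2.310) = 1.105 d.
D_c = (0.242/1.00) × 17.51 × e^(−0.242×1.105) = 0.2420 × 17.51 × 0.7654 = 3.244 mg/L.
Minimum DO = 9.95 − 3.244 = 6.706 mg/L.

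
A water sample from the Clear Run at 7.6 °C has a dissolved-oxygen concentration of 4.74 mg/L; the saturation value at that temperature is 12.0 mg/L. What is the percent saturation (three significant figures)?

39.5 % saturation

% saturation = C/C_s × 100 = 4.74/12.0 × 100 = 39.5 %.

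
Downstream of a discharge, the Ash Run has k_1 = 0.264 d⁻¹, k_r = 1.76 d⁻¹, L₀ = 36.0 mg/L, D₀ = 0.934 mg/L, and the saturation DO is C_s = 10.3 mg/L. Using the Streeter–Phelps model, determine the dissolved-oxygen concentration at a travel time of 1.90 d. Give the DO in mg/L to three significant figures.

DO ≈ 6.64 mg/L

k_1 L₀/(k_r−k_1) = 0.264×36.0/(1.76−0.264) = 9.504/1.496 = 6.353 mg/L.
e^(−k_1 t) = e^(−0.264×1.900) = 0.6056; e^(−k_r t) = e^(−1.76×1.900) = 0.03530.
D = 6.353 × (0.6056 − 0.03530) + 0.934 × 0.03530 = 3.623 + 0.03297 = 3.656 mg/L.
DO = C_s − D = 10.3 − 3.656 = 6.644 mg/L.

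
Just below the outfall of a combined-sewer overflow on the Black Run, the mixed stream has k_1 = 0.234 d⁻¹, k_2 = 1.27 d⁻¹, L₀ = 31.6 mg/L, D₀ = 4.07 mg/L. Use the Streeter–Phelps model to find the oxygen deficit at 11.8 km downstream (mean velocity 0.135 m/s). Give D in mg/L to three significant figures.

Travel time t = x/v = 11.8 km / (0.135 m/s) = 11800 m / 0.135 m/s = 87410 s = 1.012 d.
k_1 L₀/(k_2−k_1) = 0.234×31.6/(1.27−0.234) = 7.394/1.036 = 7.137 mg/L.
e^(−k_1 t) = e^(−0.234×1.012) = 0.7892; e^(−k_2 t) = e^(−1.27×1.012) = 0.2767.
D = 7.137 × (0.7892 − 0.2767) + 4.07 × 0.2767 = 3.658 + 1.126 = 4.784 mg/L.

D ≈ 4.78 mg/L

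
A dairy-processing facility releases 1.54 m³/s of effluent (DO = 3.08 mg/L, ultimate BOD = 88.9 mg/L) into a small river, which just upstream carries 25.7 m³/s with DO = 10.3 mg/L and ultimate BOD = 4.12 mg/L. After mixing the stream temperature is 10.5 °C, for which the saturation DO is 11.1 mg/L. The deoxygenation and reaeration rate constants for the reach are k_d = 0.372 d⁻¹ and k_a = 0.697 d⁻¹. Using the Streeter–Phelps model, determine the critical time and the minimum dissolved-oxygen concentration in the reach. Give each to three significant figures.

Mixed DO = (25.7×10.3 + 1.54×3.08)/(25.7+1.54) = 269.5/27.24 = 9.892 mg/L.
Mixed L₀ = (25.7×4.12 + 1.54×88.9)/(27.24) = 242.8/27.24 = 8.913 mg/L.
Initial deficit D₀ = C_s − DO₀ = 11.1 − 9.892 = 1.208 mg/L.
t_c = (1/0.3250) ln[(0.697/0.372)(1 − 1.208×0.3250/(0.372×8.913))] = 3.077 × ln(1.652) = 1.544 d.
D_c = (0.372/0.697) × 8.913 × e^(−0.372×1.544) = 0.5337 × 8.913 × 0.5630 = 2.678 mg/L.
Minimum DO = 11.1 − 2.678 = 8.422 mg/L.

t_c ≈ 1.54 d; minimum DO ≈ 8.42 mg/L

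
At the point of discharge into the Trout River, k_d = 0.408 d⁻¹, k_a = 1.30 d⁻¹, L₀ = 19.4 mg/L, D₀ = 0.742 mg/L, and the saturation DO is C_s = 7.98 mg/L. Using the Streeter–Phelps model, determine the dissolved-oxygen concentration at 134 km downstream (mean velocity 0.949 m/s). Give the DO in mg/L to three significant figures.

DO ≈ 4.40 mg/L

Travel time t = x/v = 134 km / (0.949 m/s) = 134000 m / 0.949 m/s = 141200 s = 1.634 d.
k_d L₀/(k_a−k_d) = 0.408×19.4/(1.30−0.408) = 7.915/0.8920 = 8.874 mg/L.
e^(−k_d t) = e^(−0.408×1.634) = 0.5134; e^(−k_a t) = e^(−1.30×1.634) = 0.1195.
D = 8.874 × (0.5134 − 0.1195) + 0.742 × 0.1195 = 3.495 + 0.08866 = 3.584 mg/L.
DO = C_s − D = 7.98 − 3.584 = 4.396 mg/L.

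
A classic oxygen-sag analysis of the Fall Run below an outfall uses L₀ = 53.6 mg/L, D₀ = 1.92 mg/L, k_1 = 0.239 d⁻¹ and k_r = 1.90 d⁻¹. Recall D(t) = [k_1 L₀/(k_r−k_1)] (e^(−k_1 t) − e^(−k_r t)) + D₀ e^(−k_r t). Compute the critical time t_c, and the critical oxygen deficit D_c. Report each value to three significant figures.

At the critical point dD/dt = 0, so k_1 L₀ e^(−k_1 t) = k_r D. Substituting D(t) from the Streeter–Phelps equation and solving for t gives
t_c = ln[(k_r/k_1)(1 − D₀(k_r−k_1)/(k_1 L₀))] / (k_r−k_1).
Here k_r−k_1 = 1.661 d⁻¹ and 1 − D₀(k_r−k_1)/(k_1 L₀) = 1 − 1.92×1.661/(0.239×53.6) = 0.7511, so
t_c = ln(7.950 × 0.7511) / 1.661 = 1.787 / 1.661 = 1.076 d.
L(t_c) = L₀ e^(−k_1 t_c) = 53.6 × 0.7733 = 41.45 mg/L, and at the critical point k_r D_c = k_1 L, so D_c = (0.239/1.90) × 41.45 = 5.214 mg/L.

t_c ≈ 1.08 d; D_c ≈ 5.21 mg/L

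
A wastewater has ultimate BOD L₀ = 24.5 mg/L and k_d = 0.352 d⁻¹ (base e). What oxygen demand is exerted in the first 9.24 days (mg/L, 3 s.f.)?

y ≈ 23.6 mg/L

y_t = L₀(1 − e^(−k_d t)) = 24.5 × (1 − e^(−0.352×9.24))
= 24.5 × (1 − 0.03868) = 24.5 × 0.9613 = 23.55 mg/L.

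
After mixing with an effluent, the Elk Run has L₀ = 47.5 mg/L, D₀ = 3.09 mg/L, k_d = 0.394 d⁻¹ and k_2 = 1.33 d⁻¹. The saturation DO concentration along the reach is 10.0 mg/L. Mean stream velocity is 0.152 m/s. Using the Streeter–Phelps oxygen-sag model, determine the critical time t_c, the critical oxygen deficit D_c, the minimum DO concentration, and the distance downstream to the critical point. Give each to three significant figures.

t_c ≈ 1.12 d; D_c ≈ 9.05 mg/L; min DO ≈ 0.951 mg/L; x_c ≈ 14.7 km

With k_2/k_d = 3.376 and 1 − D₀(k_2−k_d)/(k_d L₀) = 0.8455,
t_c = ln(3.376 × 0.8455) / (1.33 − 0.394) = ln(2.854) / 0.9360 = 1.049/0.9360 = 1.120 d.
D_c = (k_d/k_2) L₀ e^(−k_d t_c) = (0.394/1.33) × 47.5 × e^(−0.394×1.120) = 0.2962 × 47.5 × 0.6431 = 9.049 mg/L.
Minimum DO = C_s − D_c = 10.0 − 9.049 = 0.9506 mg/L.
x_c = v t_c = 0.152 m/s × 1.120 d × 86400 s/d = 14710 m ≈ 14.7 km.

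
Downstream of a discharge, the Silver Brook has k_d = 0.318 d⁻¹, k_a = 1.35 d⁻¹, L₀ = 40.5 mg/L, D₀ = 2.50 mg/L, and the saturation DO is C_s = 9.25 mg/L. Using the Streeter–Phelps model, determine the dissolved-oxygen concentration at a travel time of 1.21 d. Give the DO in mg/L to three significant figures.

k_d L₀/(k_a−k_d) = 0.318×40.5/(1.35−0.318) = 12.88/1.032 = 12.48 mg/L.
e^(−k_d t) = e^(−0.318×1.210) = 0.6806; e^(−k_a t) = e^(−1.35×1.210) = 0.1952.
D = 12.48 × (0.6806 − 0.1952) + 2.50 × 0.1952 = 6.057 + 0.4881 = 6.545 mg/L.
DO = C_s − D = 9.25 − 6.545 = 2.705 mg/L.

DO ≈ 2.70 mg/L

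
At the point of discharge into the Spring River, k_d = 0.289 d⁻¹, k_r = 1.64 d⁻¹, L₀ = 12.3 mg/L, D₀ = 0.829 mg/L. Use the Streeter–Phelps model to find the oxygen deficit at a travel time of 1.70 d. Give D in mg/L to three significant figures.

k_d L₀/(k_r−k_d) = 0.289×12.3/(1.64−0.289) = 3.555/1.351 = 2.631 mg/L.
e^(−k_d t) = e^(−0.289×1.700) = 0.6118; e^(−k_r t) = e^(−1.64×1.700) = 0.06154.
D = 2.631 × (0.6118 − 0.06154) + 0.829 × 0.06154 = 1.448 + 0.05102 = 1.499 mg/L.

D ≈ 1.50 mg/L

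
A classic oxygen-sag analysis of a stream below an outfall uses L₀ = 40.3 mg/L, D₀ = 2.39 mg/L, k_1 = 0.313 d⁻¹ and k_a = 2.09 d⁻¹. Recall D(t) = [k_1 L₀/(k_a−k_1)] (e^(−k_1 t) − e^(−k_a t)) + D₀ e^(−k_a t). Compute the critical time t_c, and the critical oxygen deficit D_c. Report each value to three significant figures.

t_c = [1/(k_a−k_1)] ln[(k_a/k_1)(1 − D₀(k_a−k_1)/(k_1 L₀))]
= [1/(2.09−0.313)] ln[(2.09/0.313)(1 − 2.39×1.777/(0.313×40.3))]
= (1/1.777) ln[6.677 × 0.6633] = 0.5627 × ln(4.429) = 0.5627 × 1.488 = 0.8375 d.
D_c = (k_1/k_a) L₀ e^(−k_1 t_c) = (0.313/2.09) × 40.3 × e^(−0.313×0.8375) = 0.1498 × 40.3 × 0.7694 = 4.644 mg/L.

t_c ≈ 0.837 d; D_c ≈ 4.64 mg/L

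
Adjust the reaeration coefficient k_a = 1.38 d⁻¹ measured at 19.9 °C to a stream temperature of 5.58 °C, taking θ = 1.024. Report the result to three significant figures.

k_a ≈ 0.983 d⁻¹

k_a(T₂) = k_a(T₁) · θ^(T₂−T₁) = 1.38 × 1.024^(5.58−19.9)
= 1.38 × 1.024^-14.3 = 1.38 × 0.7120 = 0.9826 d⁻¹.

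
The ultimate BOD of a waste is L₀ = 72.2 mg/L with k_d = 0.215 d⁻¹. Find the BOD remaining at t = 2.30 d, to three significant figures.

L_t = L₀ e^(−k_d t) = 72.2 × e^(−0.215×2.30) = 72.2 × 0.6099 = 44.03 mg/L.

L ≈ 44.0 mg/L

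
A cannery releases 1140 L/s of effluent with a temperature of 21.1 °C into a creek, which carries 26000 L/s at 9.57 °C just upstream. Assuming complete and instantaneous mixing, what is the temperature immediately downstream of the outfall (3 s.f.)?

Flow-weighted mixing: C = (Q_r C_r + Q_w C_w)/(Q_r + Q_w)
= (26000×9.57 + 1140×21.1)/(26000 + 1140) = 272900/27140 = 10.05 °C.

10.1 °C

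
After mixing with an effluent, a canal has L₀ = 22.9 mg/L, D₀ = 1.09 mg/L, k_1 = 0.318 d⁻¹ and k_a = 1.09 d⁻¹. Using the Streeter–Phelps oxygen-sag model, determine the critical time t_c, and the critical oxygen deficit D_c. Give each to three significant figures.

t_c ≈ 1.44 d; D_c ≈ 4.23 mg/L

With k_a/k_1 = 3.428 and 1 − D₀(k_a−k_1)/(k_1 L₀) = 0.8844,
t_c = ln(3.428 × 0.8844) / (1.09 − 0.318) = ln(3.032) / 0.7720 = 1.109/0.7720 = 1.437 d.
D_c = (k_1/k_a) L₀ e^(−k_1 t_c) = (0.318/1.09) × 22.9 × e^(−0.318×1.437) = 0.2917 × 22.9 × 0.6333 = 4.231 mg/L.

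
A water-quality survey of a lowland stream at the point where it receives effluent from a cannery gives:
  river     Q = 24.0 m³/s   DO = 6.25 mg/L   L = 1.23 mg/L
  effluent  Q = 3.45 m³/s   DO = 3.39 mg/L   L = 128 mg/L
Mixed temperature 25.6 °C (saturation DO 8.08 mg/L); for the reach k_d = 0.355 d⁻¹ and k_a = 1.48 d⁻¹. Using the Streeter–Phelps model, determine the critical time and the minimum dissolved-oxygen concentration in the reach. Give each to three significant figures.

Mixed DO = (24.0×6.25 + 3.45×3.39)/(24.0+3.45) = 161.7/27.45 = 5.891 mg/L.
Mixed L₀ = (24.0×1.23 + 3.45×128)/(27.45) = 471.1/27.45 = 17.16 mg/L.
Initial deficit D₀ = C_s − DO₀ = 8.08 − 5.891 = 2.189 mg/L.
t_c = (1/1.125) ln[(1.48/0.355)(1 − 2.189×1.125/(0.355×17.16))] = 0.8889 × ln(2.484) = 0.8086 d.
D_c = (0.355/1.48) × 17.16 × e^(−0.355×0.8086) = 0.2399 × 17.16 × 0.7505 = 3.089 mg/L.
Minimum DO = 8.08 − 3.089 = 4.991 mg/L.

t_c ≈ 0.809 d; minimum DO ≈ 4.99 mg/L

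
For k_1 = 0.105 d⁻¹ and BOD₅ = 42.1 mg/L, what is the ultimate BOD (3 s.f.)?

BOD₅ = L₀(1 − e^(−5k_1)) ⇒ L₀ = BOD₅ / (1 − e^(−5×0.105))
= 42.1 / (1 − 0.5916) = 42.1 / 0.4084 = 103.1 mg/L.

L₀ ≈ 103 mg/L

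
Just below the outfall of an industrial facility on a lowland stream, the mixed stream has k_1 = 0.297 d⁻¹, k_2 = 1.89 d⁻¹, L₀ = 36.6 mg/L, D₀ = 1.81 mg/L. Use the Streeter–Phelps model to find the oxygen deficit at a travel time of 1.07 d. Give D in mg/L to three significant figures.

k_1 L₀/(k_2−k_1) = 0.297×36.6/(1.89−0.297) = 10.87/1.593 = 6.824 mg/L.
e^(−k_1 t) = e^(−0.297×1.070) = 0.7278; e^(−k_2 t) = e^(−1.89×1.070) = 0.1324.
D = 6.824 × (0.7278 − 0.1324) + 1.81 × 0.1324 = 4.063 + 0.2396 = 4.302 mg/L.

D ≈ 4.30 mg/L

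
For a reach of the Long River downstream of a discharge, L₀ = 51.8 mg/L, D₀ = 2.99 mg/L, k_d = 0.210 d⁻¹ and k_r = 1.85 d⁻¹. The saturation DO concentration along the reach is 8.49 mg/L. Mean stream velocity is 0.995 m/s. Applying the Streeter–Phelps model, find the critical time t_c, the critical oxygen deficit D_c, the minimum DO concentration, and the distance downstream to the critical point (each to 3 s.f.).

t_c ≈ 0.961 d; D_c ≈ 4.81 mg/L; min DO ≈ 3.68 mg/L; x_c ≈ 82.6 km

t_c = [1/(k_r−k_d)] ln[(k_r/k_d)(1 − D₀(k_r−k_d)/(k_d L₀))]
= [1/(1.85−0.210)] ln[(1.85/0.210)(1 − 2.99×1.640/(0.210×51.8))]
= (1/1.640) ln[8.810 × 0.5492] = 0.6098 × ln(4.838) = 0.6098 × 1.577 = 0.9613 d.
D_c = (k_d/k_r) L₀ e^(−k_d t_c) = (0.210/1.85) × 51.8 × e^(−0.210×0.9613) = 0.1135 × 51.8 × 0.8172 = 4.805 mg/L.
Minimum DO = C_s − D_c = 8.49 − 4.805 = 3.685 mg/L.
x_c = v t_c = 0.995 m/s × 0.9613 d × 86400 s/d = 82640 m ≈ 82.6 km.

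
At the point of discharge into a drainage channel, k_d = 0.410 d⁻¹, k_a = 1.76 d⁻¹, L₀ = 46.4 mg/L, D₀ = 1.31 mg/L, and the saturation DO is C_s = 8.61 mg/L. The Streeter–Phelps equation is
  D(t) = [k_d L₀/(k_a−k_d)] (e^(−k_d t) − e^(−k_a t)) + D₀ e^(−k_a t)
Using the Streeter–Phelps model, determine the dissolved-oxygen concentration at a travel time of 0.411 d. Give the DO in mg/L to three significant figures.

k_d L₀/(k_a−k_d) = 0.410×46.4/(1.76−0.410) = 19.02/1.350 = 14.09 mg/L.
e^(−k_d t) = e^(−0.410×0.4110) = 0.8449; e^(−k_a t) = e^(−1.76×0.4110) = 0.4851.
D = 14.09 × (0.8449 − 0.4851) + 1.31 × 0.4851 = 5.070 + 0.6355 = 5.706 mg/L.
DO = C_s − D = 8.61 − 5.706 = 2.904 mg/L.

DO ≈ 2.90 mg/L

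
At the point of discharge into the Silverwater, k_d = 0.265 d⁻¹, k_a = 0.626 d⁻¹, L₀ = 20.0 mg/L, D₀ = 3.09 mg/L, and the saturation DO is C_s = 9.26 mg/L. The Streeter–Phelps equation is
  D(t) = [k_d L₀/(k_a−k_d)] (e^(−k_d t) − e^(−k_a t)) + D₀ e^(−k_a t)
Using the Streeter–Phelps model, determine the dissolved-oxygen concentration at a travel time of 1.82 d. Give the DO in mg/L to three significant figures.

DO ≈ 3.91 mg/L

k_d L₀/(k_a−k_d) = 0.265×20.0/(0.626−0.265) = 5.300/0.3610 = 14.68 mg/L.
e^(−k_d t) = e^(−0.265×1.820) = 0.6174; e^(−k_a t) = e^(−0.626×1.820) = 0.3200.
D = 14.68 × (0.6174 − 0.3200) + 3.09 × 0.3200 = 4.365 + 0.9889 = 5.354 mg/L.
DO = C_s − D = 9.26 − 5.354 = 3.906 mg/L.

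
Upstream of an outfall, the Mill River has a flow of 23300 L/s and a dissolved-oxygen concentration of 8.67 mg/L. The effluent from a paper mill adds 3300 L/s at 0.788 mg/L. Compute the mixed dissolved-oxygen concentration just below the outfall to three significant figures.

Flow-weighted mixing: C = (Q_r C_r + Q_w C_w)/(Q_r + Q_w)
= (23300×8.67 + 3300×0.788)/(23300 + 3300) = 204600/26600 = 7.692 mg/L.

7.69 mg/L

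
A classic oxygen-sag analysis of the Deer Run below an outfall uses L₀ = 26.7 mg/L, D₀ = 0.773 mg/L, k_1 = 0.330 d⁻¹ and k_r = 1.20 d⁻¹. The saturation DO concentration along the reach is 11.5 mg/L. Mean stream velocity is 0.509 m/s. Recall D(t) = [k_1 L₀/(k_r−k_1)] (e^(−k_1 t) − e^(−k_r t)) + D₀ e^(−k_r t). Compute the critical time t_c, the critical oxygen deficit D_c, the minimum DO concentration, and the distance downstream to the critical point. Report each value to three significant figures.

t_c ≈ 1.39 d; D_c ≈ 4.64 mg/L; min DO ≈ 6.86 mg/L; x_c ≈ 61.2 km

t_c = [1/(k_r−k_1)] ln[(k_r/k_1)(1 − D₀(k_r−k_1)/(k_1 L₀))]
= [1/(1.20−0.330)] ln[(1.20/0.330)(1 − 0.773×0.8700/(0.330×26.7))]
= (1/0.8700) ln[3.636 × 0.9237] = 1.149 × ln(3.359) = 1.149 × 1.212 = 1.393 d.
L(t_c) = L₀ e^(−k_1 t_c) = 26.7 × 0.6316 = 16.86 mg/L, and at the critical point k_r D_c = k_1 L, so D_c = (0.330/1.20) × 16.86 = 4.637 mg/L.
Minimum DO = C_s − D_c = 11.5 − 4.637 = 6.863 mg/L.
x_c = v t_c = 0.509 m/s × 1.393 d × 86400 s/d = 61240 m ≈ 61.2 km.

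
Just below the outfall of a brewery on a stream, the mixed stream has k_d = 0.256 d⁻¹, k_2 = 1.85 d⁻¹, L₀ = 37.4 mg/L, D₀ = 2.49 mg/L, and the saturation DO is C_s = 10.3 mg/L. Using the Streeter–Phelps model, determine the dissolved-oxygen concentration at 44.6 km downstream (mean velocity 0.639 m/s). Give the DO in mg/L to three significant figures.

DO ≈ 6.20 mg/L

Travel time t = x/v = 44.6 km / (0.639 m/s) = 44600 m / 0.639 m/s = 69800 s = 0.8078 d.
k_d L₀/(k_2−k_d) = 0.256×37.4/(1.85−0.256) = 9.574/1.594 = 6.007 mg/L.
e^(−k_d t) = e^(−0.256×0.8078) = 0.8132; e^(−k_2 t) = e^(−1.85×0.8078) = 0.2244.
D = 6.007 × (0.8132 − 0.2244) + 2.49 × 0.2244 = 3.537 + 0.5587 = 4.095 mg/L.
DO = C_s − D = 10.3 − 4.095 = 6.205 mg/L.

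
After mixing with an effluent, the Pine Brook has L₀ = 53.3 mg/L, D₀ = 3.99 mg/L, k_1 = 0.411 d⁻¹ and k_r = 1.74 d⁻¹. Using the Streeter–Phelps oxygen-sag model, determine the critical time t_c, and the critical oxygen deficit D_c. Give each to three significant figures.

t_c = [1/(k_r−k_1)] ln[(k_r/k_1)(1 − D₀(k_r−k_1)/(k_1 L₀))]
= [1/(1.74−0.411)] ln[(1.74/0.411)(1 − 3.99×1.329/(0.411×53.3))]
= (1/1.329) ln[4.234 × 0.7579] = 0.7524 × ln(3.209) = 0.7524 × 1.166 = 0.8773 d.
D_c = (k_1/k_r) L₀ e^(−k_1 t_c) = (0.411/1.74) × 53.3 × e^(−0.411×0.8773) = 0.2362 × 53.3 × 0.6973 = 8.779 mg/L.

t_c ≈ 0.877 d; D_c ≈ 8.78 mg/L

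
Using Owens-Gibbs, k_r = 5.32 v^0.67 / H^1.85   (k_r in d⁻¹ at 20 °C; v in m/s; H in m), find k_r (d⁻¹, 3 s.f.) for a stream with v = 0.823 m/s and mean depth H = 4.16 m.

k_r ≈ 0.334 d⁻¹

k_r = 5.32 × 0.823^0.67 / 4.16^1.85 = 5.32 × 0.8776 / 13.97 = 0.3341 d⁻¹.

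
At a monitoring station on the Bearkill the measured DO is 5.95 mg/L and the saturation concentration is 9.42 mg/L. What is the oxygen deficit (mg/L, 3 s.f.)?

D = C_s − C = 9.42 − 5.95 = 3.47 mg/L.

D ≈ 3.47 mg/L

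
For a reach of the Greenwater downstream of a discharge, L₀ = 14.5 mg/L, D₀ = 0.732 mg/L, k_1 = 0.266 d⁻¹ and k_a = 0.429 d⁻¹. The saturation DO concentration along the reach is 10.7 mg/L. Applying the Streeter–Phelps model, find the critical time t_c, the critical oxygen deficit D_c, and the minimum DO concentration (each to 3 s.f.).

At the critical point dD/dt = 0, so k_1 L₀ e^(−k_1 t) = k_a D. Substituting D(t) from the Streeter–Phelps equation and solving for t gives
t_c = ln[(k_a/k_1)(1 − D₀(k_a−k_1)/(k_1 L₀))] / (k_a−k_1).
Here k_a−k_1 = 0.1630 d⁻¹ and 1 − D₀(k_a−k_1)/(k_1 L₀) = 1 − 0.732×0.1630/(0.266×14.5) = 0.9691, so
t_c = ln(1.613 × 0.9691) / 0.1630 = 0.4465 / 0.1630 = 2.739 d.
L(t_c) = L₀ e^(−k_1 t_c) = 14.5 × 0.4825 = 6.997 mg/L, and at the critical point k_a D_c = k_1 L, so D_c = (0.266/0.429) × 6.997 = 4.338 mg/L.
Minimum DO = C_s − D_c = 10.7 − 4.338 = 6.362 mg/L.

t_c ≈ 2.74 d; D_c ≈ 4.34 mg/L; min DO ≈ 6.36 mg/L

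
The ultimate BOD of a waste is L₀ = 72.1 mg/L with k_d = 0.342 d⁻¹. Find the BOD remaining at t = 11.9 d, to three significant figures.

L ≈ 1.23 mg/L

L_t = L₀ e^(−k_d t) = 72.1 × e^(−0.342×11.9) = 72.1 × 0.01708 = 1.232 mg/L.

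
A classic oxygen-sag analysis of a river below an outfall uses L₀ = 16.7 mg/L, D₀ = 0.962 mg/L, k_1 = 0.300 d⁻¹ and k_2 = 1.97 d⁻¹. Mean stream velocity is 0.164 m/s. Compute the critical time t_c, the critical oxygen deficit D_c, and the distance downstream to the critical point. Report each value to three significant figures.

t_c ≈ 0.895 d; D_c ≈ 1.94 mg/L; x_c ≈ 12.7 km

At the critical point dD/dt = 0, so k_1 L₀ e^(−k_1 t) = k_2 D. Substituting D(t) from the Streeter–Phelps equation and solving for t gives
t_c = ln[(k_2/k_1)(1 − D₀(k_2−k_1)/(k_1 L₀))] / (k_2−k_1).
Here k_2−k_1 = 1.670 d⁻¹ and 1 − D₀(k_2−k_1)/(k_1 L₀) = 1 − 0.962×1.670/(0.300×16.7) = 0.6793, so
t_c = ln(6.567 × 0.6793) / 1.670 = 1.495 / 1.670 = 0.8954 d.
L(t_c) = L₀ e^(−k_1 t_c) = 16.7 × 0.7644 = 12.77 mg/L, and at the critical point k_2 D_c = k_1 L, so D_c = (0.300/1.97) × 12.77 = 1.944 mg/L.
x_c = v t_c = 0.164 m/s × 0.8954 d × 86400 s/d = 12690 m ≈ 12.7 km.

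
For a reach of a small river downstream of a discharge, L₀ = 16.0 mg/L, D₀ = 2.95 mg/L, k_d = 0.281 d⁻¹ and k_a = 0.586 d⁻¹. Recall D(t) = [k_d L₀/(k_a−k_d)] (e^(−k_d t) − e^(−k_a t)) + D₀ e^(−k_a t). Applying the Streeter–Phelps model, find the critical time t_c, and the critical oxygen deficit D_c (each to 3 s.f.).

t_c ≈ 1.68 d; D_c ≈ 4.79 mg/L

With k_a/k_d = 2.085 and 1 − D₀(k_a−k_d)/(k_d L₀) = 0.7999,
t_c = ln(2.085 × 0.7999) / (0.586 − 0.281) = ln(1.668) / 0.3050 = 0.5117/0.3050 = 1.678 d.
L(t_c) = L₀ e^(−k_d t_c) = 16.0 × 0.6241 = 9.986 mg/L, and at the critical point k_a D_c = k_d L, so D_c = (0.281/0.586) × 9.986 = 4.789 mg/L.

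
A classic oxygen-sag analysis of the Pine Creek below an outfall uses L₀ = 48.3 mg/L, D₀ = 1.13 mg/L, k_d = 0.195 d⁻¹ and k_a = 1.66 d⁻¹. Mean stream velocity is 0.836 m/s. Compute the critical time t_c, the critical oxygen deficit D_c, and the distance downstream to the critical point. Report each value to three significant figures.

t_c ≈ 1.33 d; D_c ≈ 4.38 mg/L; x_c ≈ 96.1 km

t_c = [1/(k_a−k_d)] ln[(k_a/k_d)(1 − D₀(k_a−k_d)/(k_d L₀))]
= [1/(1.66−0.195)] ln[(1.66/0.195)(1 − 1.13×1.465/(0.195×48.3))]
= (1/1.465) ln[8.513 × 0.8242] = 0.6826 × ln(7.017) = 0.6826 × 1.948 = 1.330 d.
D_c = (k_d/k_a) L₀ e^(−k_d t_c) = (0.195/1.66) × 48.3 × e^(−0.195×1.330) = 0.1175 × 48.3 × 0.7716 = 4.378 mg/L.
x_c = v t_c = 0.836 m/s × 1.330 d × 86400 s/d = 96060 m ≈ 96.1 km.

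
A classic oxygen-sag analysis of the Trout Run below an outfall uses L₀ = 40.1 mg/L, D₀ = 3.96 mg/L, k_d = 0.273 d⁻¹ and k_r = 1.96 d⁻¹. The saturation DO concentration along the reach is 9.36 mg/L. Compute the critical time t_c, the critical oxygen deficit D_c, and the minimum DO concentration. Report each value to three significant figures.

t_c ≈ 0.610 d; D_c ≈ 4.73 mg/L; min DO ≈ 4.63 mg/L

With k_r/k_d = 7.179 and 1 − D₀(k_r−k_d)/(k_d L₀) = 0.3898,
t_c = ln(7.179 × 0.3898) / (1.96 − 0.273) = ln(2.798) / 1.687 = 1.029/1.687 = 0.6100 d.
D_c = (k_d/k_r) L₀ e^(−k_d t_c) = (0.273/1.96) × 40.1 × e^(−0.273×0.6100) = 0.1393 × 40.1 × 0.8466 = 4.729 mg/L.
Minimum DO = C_s − D_c = 9.36 − 4.729 = 4.631 mg/L.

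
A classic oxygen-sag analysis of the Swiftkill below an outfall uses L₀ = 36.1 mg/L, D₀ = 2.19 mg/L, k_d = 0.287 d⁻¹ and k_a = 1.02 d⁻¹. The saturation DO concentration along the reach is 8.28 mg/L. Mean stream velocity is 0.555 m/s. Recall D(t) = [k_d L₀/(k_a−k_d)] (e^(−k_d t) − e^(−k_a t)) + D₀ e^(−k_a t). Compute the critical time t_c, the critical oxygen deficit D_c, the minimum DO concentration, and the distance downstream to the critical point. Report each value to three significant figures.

t_c ≈ 1.50 d; D_c ≈ 6.60 mg/L; min DO ≈ 1.68 mg/L; x_c ≈ 71.9 km

With k_a/k_d = 3.554 and 1 − D₀(k_a−k_d)/(k_d L₀) = 0.8451,
t_c = ln(3.554 × 0.8451) / (1.02 − 0.287) = ln(3.003) / 0.7330 = 1.100/0.7330 = 1.500 d.
D_c = (k_d/k_a) L₀ e^(−k_d t_c) = (0.287/1.02) × 36.1 × e^(−0.287×1.500) = 0.2814 × 36.1 × 0.6501 = 6.604 mg/L.
Minimum DO = C_s − D_c = 8.28 − 6.604 = 1.676 mg/L.
x_c = v t_c = 0.555 m/s × 1.500 d × 86400 s/d = 71940 m ≈ 71.9 km.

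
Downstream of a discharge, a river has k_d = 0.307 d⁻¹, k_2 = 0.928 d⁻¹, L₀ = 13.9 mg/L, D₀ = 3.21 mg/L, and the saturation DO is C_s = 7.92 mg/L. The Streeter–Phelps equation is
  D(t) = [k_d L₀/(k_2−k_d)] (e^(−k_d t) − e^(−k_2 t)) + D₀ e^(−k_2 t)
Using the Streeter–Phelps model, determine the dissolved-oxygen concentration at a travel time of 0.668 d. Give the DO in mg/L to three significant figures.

DO ≈ 4.29 mg/L

k_d L₀/(k_2−k_d) = 0.307×13.9/(0.928−0.307) = 4.267/0.6210 = 6.872 mg/L.
e^(−k_d t) = e^(−0.307×0.6680) = 0.8146; e^(−k_2 t) = e^(−0.928×0.6680) = 0.5380.
D = 6.872 × (0.8146 − 0.5380) + 3.21 × 0.5380 = 1.901 + 1.727 = 3.628 mg/L.
DO = C_s − D = 7.92 − 3.628 = 4.292 mg/L.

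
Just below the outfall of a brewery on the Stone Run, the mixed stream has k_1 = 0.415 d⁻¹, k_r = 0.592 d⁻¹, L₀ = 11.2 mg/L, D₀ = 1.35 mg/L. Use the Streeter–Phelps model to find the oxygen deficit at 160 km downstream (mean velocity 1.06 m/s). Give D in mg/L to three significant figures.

Travel time t = x/v = 160 km / (1.06 m/s) = 160000 m / 1.06 m/s = 150900 s = 1.747 d.
k_1 L₀/(k_r−k_1) = 0.415×11.2/(0.592−0.415) = 4.648/0.1770 = 26.26 mg/L.
e^(−k_1 t) = e^(−0.415×1.747) = 0.4843; e^(−k_r t) = e^(−0.592×1.747) = 0.3555.
D = 26.26 × (0.4843 − 0.3555) + 1.35 × 0.3555 = 3.383 + 0.4799 = 3.863 mg/L.

D ≈ 3.86 mg/L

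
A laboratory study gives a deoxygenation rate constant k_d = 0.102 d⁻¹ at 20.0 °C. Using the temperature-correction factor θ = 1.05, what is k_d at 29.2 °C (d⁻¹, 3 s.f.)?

k_d(T₂) = k_d(T₁) · θ^(T₂−T₁) = 0.102 × 1.05^(29.2−20.0)
= 0.102 × 1.05^9.20 = 0.102 × 1.567 = 0.1598 d⁻¹.

k_d ≈ 0.160 d⁻¹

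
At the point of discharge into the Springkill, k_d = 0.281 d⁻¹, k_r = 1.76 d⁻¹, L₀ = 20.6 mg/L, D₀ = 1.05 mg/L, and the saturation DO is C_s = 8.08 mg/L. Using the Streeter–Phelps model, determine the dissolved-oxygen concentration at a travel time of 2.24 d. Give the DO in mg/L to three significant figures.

DO ≈ 6.05 mg/L

k_d L₀/(k_r−k_d) = 0.281×20.6/(1.76−0.281) = 5.789/1.479 = 3.914 mg/L.
e^(−k_d t) = e^(−0.281×2.240) = 0.5329; e^(−k_r t) = e^(−1.76×2.240) = 0.01940.
D = 3.914 × (0.5329 − 0.01940) + 1.05 × 0.01940 = 2.010 + 0.02037 = 2.030 mg/L.
DO = C_s − D = 8.08 − 2.030 = 6.050 mg/L.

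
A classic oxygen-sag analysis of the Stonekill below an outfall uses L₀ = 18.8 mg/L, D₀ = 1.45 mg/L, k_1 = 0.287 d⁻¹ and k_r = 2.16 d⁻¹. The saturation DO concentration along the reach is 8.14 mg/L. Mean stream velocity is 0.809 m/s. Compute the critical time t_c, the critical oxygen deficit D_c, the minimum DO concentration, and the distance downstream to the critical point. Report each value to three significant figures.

t_c ≈ 0.704 d; D_c ≈ 2.04 mg/L; min DO ≈ 6.10 mg/L; x_c ≈ 49.2 km

t_c = [1/(k_r−k_1)] ln[(k_r/k_1)(1 − D₀(k_r−k_1)/(k_1 L₀))]
= [1/(2.16−0.287)] ln[(2.16/0.287)(1 − 1.45×1.873/(0.287×18.8))]
= (1/1.873) ln[7.526 × 0.4967] = 0.5339 × ln(3.738) = 0.5339 × 1.319 = 0.7040 d.
L(t_c) = L₀ e^(−k_1 t_c) = 18.8 × 0.8171 = 15.36 mg/L, and at the critical point k_r D_c = k_1 L, so D_c = (0.287/2.16) × 15.36 = 2.041 mg/L.
Minimum DO = C_s − D_c = 8.14 − 2.041 = 6.099 mg/L.
x_c = v t_c = 0.809 m/s × 0.7040 d × 86400 s/d = 49210 m ≈ 49.2 km.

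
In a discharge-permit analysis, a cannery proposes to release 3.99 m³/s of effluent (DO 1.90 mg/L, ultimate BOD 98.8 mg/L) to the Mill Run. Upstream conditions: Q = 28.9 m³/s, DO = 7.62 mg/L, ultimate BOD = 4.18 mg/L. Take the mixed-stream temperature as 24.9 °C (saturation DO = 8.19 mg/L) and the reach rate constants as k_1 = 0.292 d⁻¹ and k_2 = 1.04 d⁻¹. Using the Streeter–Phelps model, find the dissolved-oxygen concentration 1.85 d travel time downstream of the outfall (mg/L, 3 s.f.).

DO ≈ 5.34 mg/L

Mixed DO = (28.9×7.62 + 3.99×1.90)/(28.9+3.99) = 227.8/32.89 = 6.926 mg/L.
Mixed L₀ = (28.9×4.18 + 3.99×98.8)/(32.89) = 515.0/32.89 = 15.66 mg/L.
Initial deficit D₀ = C_s − DO₀ = 8.19 − 6.926 = 1.264 mg/L.
D(1.85) = [0.292×15.66/(1.04−0.292)](e^(−0.292×1.85) − e^(−1.04×1.85)) + 1.264 e^(−1.04×1.85)
= 6.113 × (0.5826 − 0.1460) + 1.264 × 0.1460 = 2.853 mg/L.
DO = 8.19 − 2.853 = 5.337 mg/L.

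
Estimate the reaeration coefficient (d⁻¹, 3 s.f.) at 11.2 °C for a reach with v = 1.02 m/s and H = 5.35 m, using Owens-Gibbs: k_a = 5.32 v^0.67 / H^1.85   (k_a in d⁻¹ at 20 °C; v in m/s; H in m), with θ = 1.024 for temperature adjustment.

k_a ≈ 0.197 d⁻¹

k_a(20) = 5.32 × 1.02^0.67 / 5.35^1.85 = 5.32 × 1.013 / 22.26 = 0.2422 d⁻¹.
k_a(11.2) = 0.2422 × 1.024^(11.2−20) = 0.2422 × 0.8116 = 0.1966 d⁻¹.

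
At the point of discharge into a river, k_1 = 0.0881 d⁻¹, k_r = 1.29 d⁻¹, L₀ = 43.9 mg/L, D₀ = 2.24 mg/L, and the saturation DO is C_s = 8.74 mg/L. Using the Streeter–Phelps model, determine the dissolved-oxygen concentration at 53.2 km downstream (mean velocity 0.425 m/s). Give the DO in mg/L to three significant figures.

Travel time t = x/v = 53.2 km / (0.425 m/s) = 53200 m / 0.425 m/s = 125200 s = 1.449 d.
k_1 L₀/(k_r−k_1) = 0.0881×43.9/(1.29−0.0881) = 3.868/1.202 = 3.218 mg/L.
e^(−k_1 t) = e^(−0.0881×1.449) = 0.8802; e^(−k_r t) = e^(−1.29×1.449) = 0.1543.
D = 3.218 × (0.8802 − 0.1543) + 2.24 × 0.1543 = 2.336 + 0.3456 = 2.681 mg/L.
DO = C_s − D = 8.74 − 2.681 = 6.059 mg/L.

DO ≈ 6.06 mg/L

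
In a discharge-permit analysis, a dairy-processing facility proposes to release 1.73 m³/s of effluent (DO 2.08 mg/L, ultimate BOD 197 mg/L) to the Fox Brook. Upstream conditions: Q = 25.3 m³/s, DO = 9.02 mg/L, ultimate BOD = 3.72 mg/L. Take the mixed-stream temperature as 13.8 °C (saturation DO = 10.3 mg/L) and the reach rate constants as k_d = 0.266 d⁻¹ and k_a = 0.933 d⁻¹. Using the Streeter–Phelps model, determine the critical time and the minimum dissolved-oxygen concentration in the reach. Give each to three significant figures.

t_c ≈ 1.41 d; minimum DO ≈ 7.15 mg/L

Mixed DO = (25.3×9.02 + 1.73×2.08)/(25.3+1.73) = 231.8/27.03 = 8.576 mg/L.
Mixed L₀ = (25.3×3.72 + 1.73×197)/(27.03) = 434.9/27.03 = 16.09 mg/L.
Initial deficit D₀ = C_s − DO₀ = 10.3 − 8.576 = 1.724 mg/L.
t_c = (1/0.6670) ln[(0.933/0.266)(1 − 1.724×0.6670/(0.266×16.09))] = 1.499 × ln(2.565) = 1.412 d.
D_c = (0.266/0.933) × 16.09 × e^(−0.266×1.412) = 0.2851 × 16.09 × 0.6868 = 3.151 mg/L.
Minimum DO = 10.3 − 3.151 = 7.149 mg/L.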